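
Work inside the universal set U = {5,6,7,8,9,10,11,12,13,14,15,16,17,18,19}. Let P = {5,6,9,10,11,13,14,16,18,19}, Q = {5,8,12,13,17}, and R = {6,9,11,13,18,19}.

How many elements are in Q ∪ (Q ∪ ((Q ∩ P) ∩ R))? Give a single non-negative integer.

5

Q ∩ P = {5,13}
(Q ∩ P) ∩ R = {13}
Q ∪ ((Q ∩ P) ∩ R) = {5,8,12,13,17}
Q ∪ (Q ∪ ((Q ∩ P) ∩ R)) = {5,8,12,13,17}
|Q ∪ (Q ∪ ((Q ∩ P) ∩ R))| = 5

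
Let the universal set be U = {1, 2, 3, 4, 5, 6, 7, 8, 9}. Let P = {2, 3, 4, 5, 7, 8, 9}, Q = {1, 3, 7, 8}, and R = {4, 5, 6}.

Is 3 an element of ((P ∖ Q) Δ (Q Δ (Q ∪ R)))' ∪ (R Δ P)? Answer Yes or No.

Yes

3 ∈ P and 3 ∈ Q, so 3 ∉ P ∖ Q
3 ∈ Q and 3 ∉ R, so 3 ∈ Q ∪ R
3 ∈ Q and 3 ∈ (Q ∪ R), so 3 ∉ Q Δ (Q ∪ R)
3 ∉ (P ∖ Q) and 3 ∉ (Q Δ (Q ∪ R)), so 3 ∉ (P ∖ Q) Δ (Q Δ (Q ∪ R))
3 ∈ ((P ∖ Q) Δ (Q Δ (Q ∪ R)))' since 3 ∉ ((P ∖ Q) Δ (Q Δ (Q ∪ R)))
3 ∉ R and 3 ∈ P, so 3 ∈ R Δ P
3 ∈ ((P ∖ Q) Δ (Q Δ (Q ∪ R)))' and 3 ∈ (R Δ P), so 3 ∈ ((P ∖ Q) Δ (Q Δ (Q ∪ R)))' ∪ (R Δ P)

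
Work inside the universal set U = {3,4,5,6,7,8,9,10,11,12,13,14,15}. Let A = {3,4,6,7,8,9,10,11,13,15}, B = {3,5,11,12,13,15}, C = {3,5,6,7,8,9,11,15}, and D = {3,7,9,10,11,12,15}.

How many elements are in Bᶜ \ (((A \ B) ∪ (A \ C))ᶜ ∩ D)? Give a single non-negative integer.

Bᶜ = {4,6,7,8,9,10,14}
A \ B = {4,6,7,8,9,10}
A \ C = {4,10,13}
(A \ B) ∪ (A \ C) = {4,6,7,8,9,10,13}
((A \ B) ∪ (A \ C))ᶜ = {3,5,11,12,14,15}
((A \ B) ∪ (A \ C))ᶜ ∩ D = {3,11,12,15}
Bᶜ \ (((A \ B) ∪ (A \ C))ᶜ ∩ D) = {4,6,7,8,9,10,14}
|Bᶜ \ (((A \ B) ∪ (A \ C))ᶜ ∩ D)| = 7

7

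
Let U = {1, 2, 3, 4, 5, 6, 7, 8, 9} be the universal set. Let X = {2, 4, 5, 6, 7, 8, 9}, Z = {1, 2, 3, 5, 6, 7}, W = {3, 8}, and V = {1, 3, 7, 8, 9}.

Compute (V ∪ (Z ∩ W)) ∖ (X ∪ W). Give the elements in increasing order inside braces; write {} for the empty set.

{1}

Z ∩ W = {3}
V ∪ (Z ∩ W) = {1, 3, 7, 8, 9}
X ∪ W = {2, 3, 4, 5, 6, 7, 8, 9}
(V ∪ (Z ∩ W)) ∖ (X ∪ W) = {1}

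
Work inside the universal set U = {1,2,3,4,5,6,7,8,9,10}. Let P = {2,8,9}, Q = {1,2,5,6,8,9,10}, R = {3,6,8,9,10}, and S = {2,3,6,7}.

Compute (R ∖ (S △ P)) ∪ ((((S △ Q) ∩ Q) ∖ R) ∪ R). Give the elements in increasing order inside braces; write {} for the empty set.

S △ P = {3,6,7,8,9}
R ∖ (S △ P) = {10}
S △ Q = {1,3,5,7,8,9,10}
(S △ Q) ∩ Q = {1,5,8,9,10}
((S △ Q) ∩ Q) ∖ R = {1,5}
(((S △ Q) ∩ Q) ∖ R) ∪ R = {1,3,5,6,8,9,10}
(R ∖ (S △ P)) ∪ ((((S △ Q) ∩ Q) ∖ R) ∪ R) = {1,3,5,6,8,9,10}

{1,3,5,6,8,9,10}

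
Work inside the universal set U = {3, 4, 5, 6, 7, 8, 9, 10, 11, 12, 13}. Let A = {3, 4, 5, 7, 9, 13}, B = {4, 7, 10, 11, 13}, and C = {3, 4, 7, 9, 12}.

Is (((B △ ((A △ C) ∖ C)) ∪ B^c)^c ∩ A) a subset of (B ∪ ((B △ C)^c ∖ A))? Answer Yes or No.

Yes

A △ C = {5, 12, 13}
(A △ C) ∖ C = {5, 13}
B △ ((A △ C) ∖ C) = {4, 5, 7, 10, 11}
B^c = {3, 5, 6, 8, 9, 12}
(B △ ((A △ C) ∖ C)) ∪ B^c = {3, 4, 5, 6, 7, 8, 9, 10, 11, 12}
((B △ ((A △ C) ∖ C)) ∪ B^c)^c = {13}
((B △ ((A △ C) ∖ C)) ∪ B^c)^c ∩ A = {13}
B △ C = {3, 9, 10, 11, 12, 13}
(B △ C)^c = {4, 5, 6, 7, 8}
(B △ C)^c ∖ A = {6, 8}
B ∪ ((B △ C)^c ∖ A) = {4, 6, 7, 8, 10, 11, 13}
Every element of {13} is in {4, 6, 7, 8, 10, 11, 13}, so ((B △ ((A △ C) ∖ C)) ∪ B^c)^c ∩ A ⊆ B ∪ ((B △ C)^c ∖ A).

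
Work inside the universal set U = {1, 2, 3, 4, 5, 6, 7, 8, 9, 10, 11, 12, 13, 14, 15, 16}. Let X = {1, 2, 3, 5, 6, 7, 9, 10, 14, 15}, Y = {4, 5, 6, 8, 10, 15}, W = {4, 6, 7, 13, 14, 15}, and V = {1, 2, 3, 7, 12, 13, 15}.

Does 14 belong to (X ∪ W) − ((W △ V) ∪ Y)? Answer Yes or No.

14 ∈ X and 14 ∈ W, so 14 ∈ X ∪ W
14 ∈ W and 14 ∉ V, so 14 ∈ W △ V
14 ∈ (W △ V) and 14 ∉ Y, so 14 ∈ (W △ V) ∪ Y
14 ∈ (X ∪ W) and 14 ∈ ((W △ V) ∪ Y), so 14 ∉ (X ∪ W) − ((W △ V) ∪ Y)

No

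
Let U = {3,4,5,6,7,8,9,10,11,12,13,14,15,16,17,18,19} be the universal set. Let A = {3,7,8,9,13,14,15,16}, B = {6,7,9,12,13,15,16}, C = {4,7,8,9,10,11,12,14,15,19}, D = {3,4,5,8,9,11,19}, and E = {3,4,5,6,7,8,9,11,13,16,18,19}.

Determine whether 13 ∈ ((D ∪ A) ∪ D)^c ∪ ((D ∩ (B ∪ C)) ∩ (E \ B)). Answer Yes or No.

13 ∉ D and 13 ∈ A, so 13 ∈ D ∪ A
13 ∈ (D ∪ A) and 13 ∉ D, so 13 ∈ (D ∪ A) ∪ D
13 ∉ ((D ∪ A) ∪ D)^c since 13 ∈ ((D ∪ A) ∪ D)
13 ∈ B and 13 ∉ C, so 13 ∈ B ∪ C
13 ∉ D and 13 ∈ (B ∪ C), so 13 ∉ D ∩ (B ∪ C)
13 ∈ E and 13 ∈ B, so 13 ∉ E \ B
13 ∉ (D ∩ (B ∪ C)) and 13 ∉ (E \ B), so 13 ∉ (D ∩ (B ∪ C)) ∩ (E \ B)
13 ∉ ((D ∪ A) ∪ D)^c and 13 ∉ ((D ∩ (B ∪ C)) ∩ (E \ B)), so 13 ∉ ((D ∪ A) ∪ D)^c ∪ ((D ∩ (B ∪ C)) ∩ (E \ B))

No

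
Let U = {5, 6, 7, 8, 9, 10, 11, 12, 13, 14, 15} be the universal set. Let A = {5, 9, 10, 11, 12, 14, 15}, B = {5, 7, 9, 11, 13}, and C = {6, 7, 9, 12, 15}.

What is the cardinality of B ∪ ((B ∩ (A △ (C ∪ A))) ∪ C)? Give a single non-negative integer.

8

C ∪ A = {5, 6, 7, 9, 10, 11, 12, 14, 15}
A △ (C ∪ A) = {6, 7}
B ∩ (A △ (C ∪ A)) = {7}
(B ∩ (A △ (C ∪ A))) ∪ C = {6, 7, 9, 12, 15}
B ∪ ((B ∩ (A △ (C ∪ A))) ∪ C) = {5, 6, 7, 9, 11, 12, 13, 15}
|B ∪ ((B ∩ (A △ (C ∪ A))) ∪ C)| = 8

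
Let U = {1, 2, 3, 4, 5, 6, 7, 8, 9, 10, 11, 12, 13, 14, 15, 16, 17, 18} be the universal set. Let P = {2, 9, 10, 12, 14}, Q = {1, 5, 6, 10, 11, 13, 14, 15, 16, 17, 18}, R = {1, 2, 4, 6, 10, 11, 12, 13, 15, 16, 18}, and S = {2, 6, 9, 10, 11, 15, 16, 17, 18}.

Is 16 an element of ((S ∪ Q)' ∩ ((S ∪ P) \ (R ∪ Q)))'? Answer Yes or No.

Yes

16 ∈ S and 16 ∈ Q, so 16 ∈ S ∪ Q
16 ∉ (S ∪ Q)' since 16 ∈ (S ∪ Q)
16 ∈ S and 16 ∉ P, so 16 ∈ S ∪ P
16 ∈ R and 16 ∈ Q, so 16 ∈ R ∪ Q
16 ∈ (S ∪ P) and 16 ∈ (R ∪ Q), so 16 ∉ (S ∪ P) \ (R ∪ Q)
16 ∉ (S ∪ Q)' and 16 ∉ ((S ∪ P) \ (R ∪ Q)), so 16 ∉ (S ∪ Q)' ∩ ((S ∪ P) \ (R ∪ Q))
16 ∈ ((S ∪ Q)' ∩ ((S ∪ P) \ (R ∪ Q)))' since 16 ∉ ((S ∪ Q)' ∩ ((S ∪ P) \ (R ∪ Q)))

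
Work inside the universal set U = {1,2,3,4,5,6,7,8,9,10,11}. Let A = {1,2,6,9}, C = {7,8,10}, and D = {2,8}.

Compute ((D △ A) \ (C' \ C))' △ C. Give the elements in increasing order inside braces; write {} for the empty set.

{1,2,3,4,5,6,8,9,11}

D △ A = {1,6,8,9}
C' = {1,2,3,4,5,6,9,11}
C' \ C = {1,2,3,4,5,6,9,11}
(D △ A) \ (C' \ C) = {8}
((D △ A) \ (C' \ C))' = {1,2,3,4,5,6,7,9,10,11}
((D △ A) \ (C' \ C))' △ C = {1,2,3,4,5,6,8,9,11}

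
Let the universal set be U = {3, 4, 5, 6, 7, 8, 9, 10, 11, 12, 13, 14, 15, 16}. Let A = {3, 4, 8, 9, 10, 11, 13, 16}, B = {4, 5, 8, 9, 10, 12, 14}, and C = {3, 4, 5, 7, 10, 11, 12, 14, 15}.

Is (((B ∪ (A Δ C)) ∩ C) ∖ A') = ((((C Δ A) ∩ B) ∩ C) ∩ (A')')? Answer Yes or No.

A Δ C = {5, 7, 8, 9, 12, 13, 14, 15, 16}
B ∪ (A Δ C) = {4, 5, 7, 8, 9, 10, 12, 13, 14, 15, 16}
(B ∪ (A Δ C)) ∩ C = {4, 5, 7, 10, 12, 14, 15}
A' = {5, 6, 7, 12, 14, 15}
((B ∪ (A Δ C)) ∩ C) ∖ A' = {4, 10}
C Δ A = {5, 7, 8, 9, 12, 13, 14, 15, 16}
(C Δ A) ∩ B = {5, 8, 9, 12, 14}
((C Δ A) ∩ B) ∩ C = {5, 12, 14}
(A')' = {3, 4, 8, 9, 10, 11, 13, 16}
(((C Δ A) ∩ B) ∩ C) ∩ (A')' = {}
4 ∈ ((B ∪ (A Δ C)) ∩ C) ∖ A' but 4 ∉ (((C Δ A) ∩ B) ∩ C) ∩ (A')', so they differ.

No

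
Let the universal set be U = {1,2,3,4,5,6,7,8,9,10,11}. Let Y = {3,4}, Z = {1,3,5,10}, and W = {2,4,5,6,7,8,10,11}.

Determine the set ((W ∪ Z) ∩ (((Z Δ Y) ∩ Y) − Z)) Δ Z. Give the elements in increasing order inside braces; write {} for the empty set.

W ∪ Z = {1,2,3,4,5,6,7,8,10,11}
Z Δ Y = {1,4,5,10}
(Z Δ Y) ∩ Y = {4}
((Z Δ Y) ∩ Y) − Z = {4}
(W ∪ Z) ∩ (((Z Δ Y) ∩ Y) − Z) = {4}
((W ∪ Z) ∩ (((Z Δ Y) ∩ Y) − Z)) Δ Z = {1,3,4,5,10}

{1,3,4,5,10}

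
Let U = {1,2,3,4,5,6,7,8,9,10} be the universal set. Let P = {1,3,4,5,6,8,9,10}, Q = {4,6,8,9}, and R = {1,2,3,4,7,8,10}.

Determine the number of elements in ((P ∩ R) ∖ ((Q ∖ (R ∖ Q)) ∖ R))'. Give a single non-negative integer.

P ∩ R = {1,3,4,8,10}
R ∖ Q = {1,2,3,7,10}
Q ∖ (R ∖ Q) = {4,6,8,9}
(Q ∖ (R ∖ Q)) ∖ R = {6,9}
(P ∩ R) ∖ ((Q ∖ (R ∖ Q)) ∖ R) = {1,3,4,8,10}
((P ∩ R) ∖ ((Q ∖ (R ∖ Q)) ∖ R))' = {2,5,6,7,9}
|((P ∩ R) ∖ ((Q ∖ (R ∖ Q)) ∖ R))'| = 5

5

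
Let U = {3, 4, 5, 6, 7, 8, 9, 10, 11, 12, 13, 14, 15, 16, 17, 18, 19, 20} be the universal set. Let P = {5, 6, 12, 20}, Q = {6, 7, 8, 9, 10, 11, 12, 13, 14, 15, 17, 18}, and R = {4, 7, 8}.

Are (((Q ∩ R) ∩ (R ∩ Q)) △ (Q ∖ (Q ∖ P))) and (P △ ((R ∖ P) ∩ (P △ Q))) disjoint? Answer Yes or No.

Q ∩ R = {7, 8}
R ∩ Q = {7, 8}
(Q ∩ R) ∩ (R ∩ Q) = {7, 8}
Q ∖ P = {7, 8, 9, 10, 11, 13, 14, 15, 17, 18}
Q ∖ (Q ∖ P) = {6, 12}
((Q ∩ R) ∩ (R ∩ Q)) △ (Q ∖ (Q ∖ P)) = {6, 7, 8, 12}
R ∖ P = {4, 7, 8}
P △ Q = {5, 7, 8, 9, 10, 11, 13, 14, 15, 17, 18, 20}
(R ∖ P) ∩ (P △ Q) = {7, 8}
P △ ((R ∖ P) ∩ (P △ Q)) = {5, 6, 7, 8, 12, 20}
6 lies in both, so they are not disjoint.

No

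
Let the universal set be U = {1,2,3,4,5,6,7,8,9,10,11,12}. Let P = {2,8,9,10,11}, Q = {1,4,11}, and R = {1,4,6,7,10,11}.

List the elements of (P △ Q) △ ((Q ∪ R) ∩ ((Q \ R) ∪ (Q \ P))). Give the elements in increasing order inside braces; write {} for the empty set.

P △ Q = {1,2,4,8,9,10}
Q ∪ R = {1,4,6,7,10,11}
Q \ R = {}
Q \ P = {1,4}
(Q \ R) ∪ (Q \ P) = {1,4}
(Q ∪ R) ∩ ((Q \ R) ∪ (Q \ P)) = {1,4}
(P △ Q) △ ((Q ∪ R) ∩ ((Q \ R) ∪ (Q \ P))) = {2,8,9,10}

{2,8,9,10}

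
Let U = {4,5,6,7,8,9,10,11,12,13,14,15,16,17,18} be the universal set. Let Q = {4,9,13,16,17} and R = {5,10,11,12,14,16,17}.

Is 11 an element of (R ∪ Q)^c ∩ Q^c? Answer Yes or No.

11 ∈ R and 11 ∉ Q, so 11 ∈ R ∪ Q
11 ∉ (R ∪ Q)^c since 11 ∈ (R ∪ Q)
11 ∉ Q, so 11 ∈ Q^c
11 ∉ (R ∪ Q)^c and 11 ∈ Q^c, so 11 ∉ (R ∪ Q)^c ∩ Q^c

No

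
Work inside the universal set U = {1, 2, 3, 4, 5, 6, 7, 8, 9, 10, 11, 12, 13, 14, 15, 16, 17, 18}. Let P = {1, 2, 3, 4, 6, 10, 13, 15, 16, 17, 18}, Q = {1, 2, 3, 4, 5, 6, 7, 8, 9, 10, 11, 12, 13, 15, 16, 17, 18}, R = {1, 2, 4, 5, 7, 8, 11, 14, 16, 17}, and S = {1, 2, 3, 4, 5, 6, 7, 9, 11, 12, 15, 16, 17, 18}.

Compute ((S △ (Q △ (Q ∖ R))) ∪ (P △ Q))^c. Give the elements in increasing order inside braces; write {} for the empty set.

Q ∖ R = {3, 6, 9, 10, 12, 13, 15, 18}
Q △ (Q ∖ R) = {1, 2, 4, 5, 7, 8, 11, 16, 17}
S △ (Q △ (Q ∖ R)) = {3, 6, 8, 9, 12, 15, 18}
P △ Q = {5, 7, 8, 9, 11, 12}
(S △ (Q △ (Q ∖ R))) ∪ (P △ Q) = {3, 5, 6, 7, 8, 9, 11, 12, 15, 18}
((S △ (Q △ (Q ∖ R))) ∪ (P △ Q))^c = {1, 2, 4, 10, 13, 14, 16, 17}

{1, 2, 4, 10, 13, 14, 16, 17}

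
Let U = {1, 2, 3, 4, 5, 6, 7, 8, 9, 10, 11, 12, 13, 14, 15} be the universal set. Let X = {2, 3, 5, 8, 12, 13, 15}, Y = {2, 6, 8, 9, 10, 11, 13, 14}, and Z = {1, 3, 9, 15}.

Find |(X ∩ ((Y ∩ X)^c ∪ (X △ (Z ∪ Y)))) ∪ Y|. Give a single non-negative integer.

12

Y ∩ X = {2, 8, 13}
(Y ∩ X)^c = {1, 3, 4, 5, 6, 7, 9, 10, 11, 12, 14, 15}
Z ∪ Y = {1, 2, 3, 6, 8, 9, 10, 11, 13, 14, 15}
X △ (Z ∪ Y) = {1, 5, 6, 9, 10, 11, 12, 14}
(Y ∩ X)^c ∪ (X △ (Z ∪ Y)) = {1, 3, 4, 5, 6, 7, 9, 10, 11, 12, 14, 15}
X ∩ ((Y ∩ X)^c ∪ (X △ (Z ∪ Y))) = {3, 5, 12, 15}
(X ∩ ((Y ∩ X)^c ∪ (X △ (Z ∪ Y)))) ∪ Y = {2, 3, 5, 6, 8, 9, 10, 11, 12, 13, 14, 15}
|(X ∩ ((Y ∩ X)^c ∪ (X △ (Z ∪ Y)))) ∪ Y| = 12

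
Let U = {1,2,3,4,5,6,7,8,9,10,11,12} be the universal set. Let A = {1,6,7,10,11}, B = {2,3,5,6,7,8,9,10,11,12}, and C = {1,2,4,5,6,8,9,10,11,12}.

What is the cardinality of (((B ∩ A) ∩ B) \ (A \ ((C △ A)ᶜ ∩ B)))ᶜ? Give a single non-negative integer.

B ∩ A = {6,7,10,11}
(B ∩ A) ∩ B = {6,7,10,11}
C △ A = {2,4,5,7,8,9,12}
(C △ A)ᶜ = {1,3,6,10,11}
(C △ A)ᶜ ∩ B = {3,6,10,11}
A \ ((C △ A)ᶜ ∩ B) = {1,7}
((B ∩ A) ∩ B) \ (A \ ((C △ A)ᶜ ∩ B)) = {6,10,11}
(((B ∩ A) ∩ B) \ (A \ ((C △ A)ᶜ ∩ B)))ᶜ = {1,2,3,4,5,7,8,9,12}
|(((B ∩ A) ∩ B) \ (A \ ((C △ A)ᶜ ∩ B)))ᶜ| = 9

9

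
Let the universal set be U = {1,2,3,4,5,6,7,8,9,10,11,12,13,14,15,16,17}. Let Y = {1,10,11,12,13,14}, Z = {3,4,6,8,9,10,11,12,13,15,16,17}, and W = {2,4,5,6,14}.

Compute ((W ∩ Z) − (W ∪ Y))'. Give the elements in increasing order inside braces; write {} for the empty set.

W ∩ Z = {4,6}
W ∪ Y = {1,2,4,5,6,10,11,12,13,14}
(W ∩ Z) − (W ∪ Y) = {}
((W ∩ Z) − (W ∪ Y))' = {1,2,3,4,5,6,7,8,9,10,11,12,13,14,15,16,17}

{1,2,3,4,5,6,7,8,9,10,11,12,13,14,15,16,17}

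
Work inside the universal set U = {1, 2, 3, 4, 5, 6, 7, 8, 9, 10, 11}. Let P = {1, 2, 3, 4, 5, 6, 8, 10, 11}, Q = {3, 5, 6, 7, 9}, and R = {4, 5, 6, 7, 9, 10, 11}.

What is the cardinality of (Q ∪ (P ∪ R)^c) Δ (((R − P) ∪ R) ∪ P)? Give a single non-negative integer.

P ∪ R = {1, 2, 3, 4, 5, 6, 7, 8, 9, 10, 11}
(P ∪ R)^c = {}
Q ∪ (P ∪ R)^c = {3, 5, 6, 7, 9}
R − P = {7, 9}
(R − P) ∪ R = {4, 5, 6, 7, 9, 10, 11}
((R − P) ∪ R) ∪ P = {1, 2, 3, 4, 5, 6, 7, 8, 9, 10, 11}
(Q ∪ (P ∪ R)^c) Δ (((R − P) ∪ R) ∪ P) = {1, 2, 4, 8, 10, 11}
|(Q ∪ (P ∪ R)^c) Δ (((R − P) ∪ R) ∪ P)| = 6

6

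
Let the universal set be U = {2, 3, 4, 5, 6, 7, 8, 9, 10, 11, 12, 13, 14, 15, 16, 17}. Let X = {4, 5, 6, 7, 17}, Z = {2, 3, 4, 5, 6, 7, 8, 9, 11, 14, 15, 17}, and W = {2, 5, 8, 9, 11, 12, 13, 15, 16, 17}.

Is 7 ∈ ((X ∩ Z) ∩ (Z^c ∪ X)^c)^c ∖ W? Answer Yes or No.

Yes

7 ∈ X and 7 ∈ Z, so 7 ∈ X ∩ Z
7 ∈ Z, so 7 ∉ Z^c
7 ∉ Z^c and 7 ∈ X, so 7 ∈ Z^c ∪ X
7 ∉ (Z^c ∪ X)^c since 7 ∈ (Z^c ∪ X)
7 ∈ (X ∩ Z) and 7 ∉ (Z^c ∪ X)^c, so 7 ∉ (X ∩ Z) ∩ (Z^c ∪ X)^c
7 ∈ ((X ∩ Z) ∩ (Z^c ∪ X)^c)^c since 7 ∉ ((X ∩ Z) ∩ (Z^c ∪ X)^c)
7 ∈ ((X ∩ Z) ∩ (Z^c ∪ X)^c)^c and 7 ∉ W, so 7 ∈ ((X ∩ Z) ∩ (Z^c ∪ X)^c)^c ∖ W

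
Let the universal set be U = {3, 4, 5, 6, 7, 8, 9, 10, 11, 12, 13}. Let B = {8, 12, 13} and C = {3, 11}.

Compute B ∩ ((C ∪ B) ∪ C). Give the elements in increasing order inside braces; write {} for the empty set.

C ∪ B = {3, 8, 11, 12, 13}
(C ∪ B) ∪ C = {3, 8, 11, 12, 13}
B ∩ ((C ∪ B) ∪ C) = {8, 12, 13}

{8, 12, 13}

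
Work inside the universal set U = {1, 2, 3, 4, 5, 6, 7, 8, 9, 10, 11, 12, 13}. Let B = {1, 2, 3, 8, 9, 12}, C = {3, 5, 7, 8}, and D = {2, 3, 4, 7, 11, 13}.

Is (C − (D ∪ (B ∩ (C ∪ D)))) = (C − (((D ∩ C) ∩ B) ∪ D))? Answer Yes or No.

No

C ∪ D = {2, 3, 4, 5, 7, 8, 11, 13}
B ∩ (C ∪ D) = {2, 3, 8}
D ∪ (B ∩ (C ∪ D)) = {2, 3, 4, 7, 8, 11, 13}
C − (D ∪ (B ∩ (C ∪ D))) = {5}
D ∩ C = {3, 7}
(D ∩ C) ∩ B = {3}
((D ∩ C) ∩ B) ∪ D = {2, 3, 4, 7, 11, 13}
C − (((D ∩ C) ∩ B) ∪ D) = {5, 8}
8 ∈ C − (((D ∩ C) ∩ B) ∪ D) but 8 ∉ C − (D ∪ (B ∩ (C ∪ D))), so they differ.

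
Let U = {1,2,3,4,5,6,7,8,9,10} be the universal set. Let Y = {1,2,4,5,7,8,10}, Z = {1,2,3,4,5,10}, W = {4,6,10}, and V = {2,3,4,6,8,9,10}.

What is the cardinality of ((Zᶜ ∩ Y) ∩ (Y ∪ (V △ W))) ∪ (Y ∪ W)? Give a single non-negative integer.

8

Zᶜ = {6,7,8,9}
Zᶜ ∩ Y = {7,8}
V △ W = {2,3,8,9}
Y ∪ (V △ W) = {1,2,3,4,5,7,8,9,10}
(Zᶜ ∩ Y) ∩ (Y ∪ (V △ W)) = {7,8}
Y ∪ W = {1,2,4,5,6,7,8,10}
((Zᶜ ∩ Y) ∩ (Y ∪ (V △ W))) ∪ (Y ∪ W) = {1,2,4,5,6,7,8,10}
|((Zᶜ ∩ Y) ∩ (Y ∪ (V △ W))) ∪ (Y ∪ W)| = 8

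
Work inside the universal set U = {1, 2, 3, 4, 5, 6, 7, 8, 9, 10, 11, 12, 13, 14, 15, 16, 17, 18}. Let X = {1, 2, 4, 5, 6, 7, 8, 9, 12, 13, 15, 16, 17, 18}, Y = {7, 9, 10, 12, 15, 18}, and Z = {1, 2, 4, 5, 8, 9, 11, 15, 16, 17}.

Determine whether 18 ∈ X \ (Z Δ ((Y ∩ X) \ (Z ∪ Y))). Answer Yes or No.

18 ∈ Y and 18 ∈ X, so 18 ∈ Y ∩ X
18 ∉ Z and 18 ∈ Y, so 18 ∈ Z ∪ Y
18 ∈ (Y ∩ X) and 18 ∈ (Z ∪ Y), so 18 ∉ (Y ∩ X) \ (Z ∪ Y)
18 ∉ Z and 18 ∉ ((Y ∩ X) \ (Z ∪ Y)), so 18 ∉ Z Δ ((Y ∩ X) \ (Z ∪ Y))
18 ∈ X and 18 ∉ (Z Δ ((Y ∩ X) \ (Z ∪ Y))), so 18 ∈ X \ (Z Δ ((Y ∩ X) \ (Z ∪ Y)))

Yes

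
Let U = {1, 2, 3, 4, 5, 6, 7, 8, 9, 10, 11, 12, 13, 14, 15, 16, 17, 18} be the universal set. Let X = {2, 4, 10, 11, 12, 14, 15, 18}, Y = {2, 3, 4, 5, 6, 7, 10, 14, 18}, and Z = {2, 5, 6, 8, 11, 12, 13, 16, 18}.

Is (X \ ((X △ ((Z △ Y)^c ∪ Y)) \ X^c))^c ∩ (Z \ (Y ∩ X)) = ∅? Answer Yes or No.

No

Z △ Y = {3, 4, 7, 8, 10, 11, 12, 13, 14, 16}
(Z △ Y)^c = {1, 2, 5, 6, 9, 15, 17, 18}
(Z △ Y)^c ∪ Y = {1, 2, 3, 4, 5, 6, 7, 9, 10, 14, 15, 17, 18}
X △ ((Z △ Y)^c ∪ Y) = {1, 3, 5, 6, 7, 9, 11, 12, 17}
X^c = {1, 3, 5, 6, 7, 8, 9, 13, 16, 17}
(X △ ((Z △ Y)^c ∪ Y)) \ X^c = {11, 12}
X \ ((X △ ((Z △ Y)^c ∪ Y)) \ X^c) = {2, 4, 10, 14, 15, 18}
(X \ ((X △ ((Z △ Y)^c ∪ Y)) \ X^c))^c = {1, 3, 5, 6, 7, 8, 9, 11, 12, 13, 16, 17}
Y ∩ X = {2, 4, 10, 14, 18}
Z \ (Y ∩ X) = {5, 6, 8, 11, 12, 13, 16}
5 lies in both, so they are not disjoint.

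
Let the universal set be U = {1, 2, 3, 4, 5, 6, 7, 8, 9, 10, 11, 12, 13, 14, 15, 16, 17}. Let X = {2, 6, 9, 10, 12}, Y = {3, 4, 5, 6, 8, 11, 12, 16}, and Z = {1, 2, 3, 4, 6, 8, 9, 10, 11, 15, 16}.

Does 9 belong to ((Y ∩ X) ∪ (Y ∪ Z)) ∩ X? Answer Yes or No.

9 ∉ Y and 9 ∈ X, so 9 ∉ Y ∩ X
9 ∉ Y and 9 ∈ Z, so 9 ∈ Y ∪ Z
9 ∉ (Y ∩ X) and 9 ∈ (Y ∪ Z), so 9 ∈ (Y ∩ X) ∪ (Y ∪ Z)
9 ∈ ((Y ∩ X) ∪ (Y ∪ Z)) and 9 ∈ X, so 9 ∈ ((Y ∩ X) ∪ (Y ∪ Z)) ∩ X

Yes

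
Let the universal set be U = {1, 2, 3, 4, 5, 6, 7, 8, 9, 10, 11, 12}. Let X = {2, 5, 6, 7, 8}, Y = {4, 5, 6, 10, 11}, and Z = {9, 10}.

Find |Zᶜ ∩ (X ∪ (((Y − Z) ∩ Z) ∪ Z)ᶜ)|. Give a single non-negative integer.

10

Zᶜ = {1, 2, 3, 4, 5, 6, 7, 8, 11, 12}
Y − Z = {4, 5, 6, 11}
(Y − Z) ∩ Z = {}
((Y − Z) ∩ Z) ∪ Z = {9, 10}
(((Y − Z) ∩ Z) ∪ Z)ᶜ = {1, 2, 3, 4, 5, 6, 7, 8, 11, 12}
X ∪ (((Y − Z) ∩ Z) ∪ Z)ᶜ = {1, 2, 3, 4, 5, 6, 7, 8, 11, 12}
Zᶜ ∩ (X ∪ (((Y − Z) ∩ Z) ∪ Z)ᶜ) = {1, 2, 3, 4, 5, 6, 7, 8, 11, 12}
|Zᶜ ∩ (X ∪ (((Y − Z) ∩ Z) ∪ Z)ᶜ)| = 10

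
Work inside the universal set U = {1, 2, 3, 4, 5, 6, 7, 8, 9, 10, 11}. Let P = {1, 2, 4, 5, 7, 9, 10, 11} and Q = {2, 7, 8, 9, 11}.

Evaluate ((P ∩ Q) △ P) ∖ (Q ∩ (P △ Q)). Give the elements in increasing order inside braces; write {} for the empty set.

{1, 4, 5, 10}

P ∩ Q = {2, 7, 9, 11}
(P ∩ Q) △ P = {1, 4, 5, 10}
P △ Q = {1, 4, 5, 8, 10}
Q ∩ (P △ Q) = {8}
((P ∩ Q) △ P) ∖ (Q ∩ (P △ Q)) = {1, 4, 5, 10}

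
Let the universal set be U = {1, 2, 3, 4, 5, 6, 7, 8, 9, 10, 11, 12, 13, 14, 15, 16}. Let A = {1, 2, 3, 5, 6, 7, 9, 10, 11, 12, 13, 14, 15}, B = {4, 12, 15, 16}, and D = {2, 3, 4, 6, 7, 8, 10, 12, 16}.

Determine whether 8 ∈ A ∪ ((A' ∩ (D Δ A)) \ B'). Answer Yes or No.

No

8 ∉ A, so 8 ∈ A'
8 ∈ D and 8 ∉ A, so 8 ∈ D Δ A
8 ∈ A' and 8 ∈ (D Δ A), so 8 ∈ A' ∩ (D Δ A)
8 ∉ B, so 8 ∈ B'
8 ∈ (A' ∩ (D Δ A)) and 8 ∈ B', so 8 ∉ (A' ∩ (D Δ A)) \ B'
8 ∉ A and 8 ∉ ((A' ∩ (D Δ A)) \ B'), so 8 ∉ A ∪ ((A' ∩ (D Δ A)) \ B')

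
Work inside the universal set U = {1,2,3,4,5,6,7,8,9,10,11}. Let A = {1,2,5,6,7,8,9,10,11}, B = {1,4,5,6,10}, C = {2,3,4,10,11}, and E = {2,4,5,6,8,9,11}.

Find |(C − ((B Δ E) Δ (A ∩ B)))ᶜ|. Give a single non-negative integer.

B Δ E = {1,2,8,9,10,11}
A ∩ B = {1,5,6,10}
(B Δ E) Δ (A ∩ B) = {2,5,6,8,9,11}
C − ((B Δ E) Δ (A ∩ B)) = {3,4,10}
(C − ((B Δ E) Δ (A ∩ B)))ᶜ = {1,2,5,6,7,8,9,11}
|(C − ((B Δ E) Δ (A ∩ B)))ᶜ| = 8

8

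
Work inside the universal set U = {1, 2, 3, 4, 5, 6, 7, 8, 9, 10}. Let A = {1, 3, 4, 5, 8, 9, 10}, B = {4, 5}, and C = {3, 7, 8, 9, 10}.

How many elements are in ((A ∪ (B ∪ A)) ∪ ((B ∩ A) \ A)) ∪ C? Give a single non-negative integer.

B ∪ A = {1, 3, 4, 5, 8, 9, 10}
A ∪ (B ∪ A) = {1, 3, 4, 5, 8, 9, 10}
B ∩ A = {4, 5}
(B ∩ A) \ A = {}
(A ∪ (B ∪ A)) ∪ ((B ∩ A) \ A) = {1, 3, 4, 5, 8, 9, 10}
((A ∪ (B ∪ A)) ∪ ((B ∩ A) \ A)) ∪ C = {1, 3, 4, 5, 7, 8, 9, 10}
|((A ∪ (B ∪ A)) ∪ ((B ∩ A) \ A)) ∪ C| = 8

8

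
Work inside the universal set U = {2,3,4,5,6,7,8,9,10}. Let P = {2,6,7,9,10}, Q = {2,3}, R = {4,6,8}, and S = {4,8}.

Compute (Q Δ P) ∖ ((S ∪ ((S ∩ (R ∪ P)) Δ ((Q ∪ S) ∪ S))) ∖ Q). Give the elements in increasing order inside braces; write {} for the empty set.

Q Δ P = {3,6,7,9,10}
R ∪ P = {2,4,6,7,8,9,10}
S ∩ (R ∪ P) = {4,8}
Q ∪ S = {2,3,4,8}
(Q ∪ S) ∪ S = {2,3,4,8}
(S ∩ (R ∪ P)) Δ ((Q ∪ S) ∪ S) = {2,3}
S ∪ ((S ∩ (R ∪ P)) Δ ((Q ∪ S) ∪ S)) = {2,3,4,8}
(S ∪ ((S ∩ (R ∪ P)) Δ ((Q ∪ S) ∪ S))) ∖ Q = {4,8}
(Q Δ P) ∖ ((S ∪ ((S ∩ (R ∪ P)) Δ ((Q ∪ S) ∪ S))) ∖ Q) = {3,6,7,9,10}

{3,6,7,9,10}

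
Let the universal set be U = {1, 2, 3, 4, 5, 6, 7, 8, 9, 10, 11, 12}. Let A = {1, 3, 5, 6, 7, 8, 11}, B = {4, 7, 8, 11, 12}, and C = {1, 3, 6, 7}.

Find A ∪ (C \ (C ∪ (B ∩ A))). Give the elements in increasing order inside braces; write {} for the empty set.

B ∩ A = {7, 8, 11}
C ∪ (B ∩ A) = {1, 3, 6, 7, 8, 11}
C \ (C ∪ (B ∩ A)) = {}
A ∪ (C \ (C ∪ (B ∩ A))) = {1, 3, 5, 6, 7, 8, 11}

{1, 3, 5, 6, 7, 8, 11}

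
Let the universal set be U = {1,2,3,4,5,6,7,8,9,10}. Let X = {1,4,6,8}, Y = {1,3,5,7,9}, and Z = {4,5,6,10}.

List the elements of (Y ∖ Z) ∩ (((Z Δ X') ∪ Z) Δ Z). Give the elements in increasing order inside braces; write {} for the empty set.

Y ∖ Z = {1,3,7,9}
X' = {2,3,5,7,9,10}
Z Δ X' = {2,3,4,6,7,9}
(Z Δ X') ∪ Z = {2,3,4,5,6,7,9,10}
((Z Δ X') ∪ Z) Δ Z = {2,3,7,9}
(Y ∖ Z) ∩ (((Z Δ X') ∪ Z) Δ Z) = {3,7,9}

{3,7,9}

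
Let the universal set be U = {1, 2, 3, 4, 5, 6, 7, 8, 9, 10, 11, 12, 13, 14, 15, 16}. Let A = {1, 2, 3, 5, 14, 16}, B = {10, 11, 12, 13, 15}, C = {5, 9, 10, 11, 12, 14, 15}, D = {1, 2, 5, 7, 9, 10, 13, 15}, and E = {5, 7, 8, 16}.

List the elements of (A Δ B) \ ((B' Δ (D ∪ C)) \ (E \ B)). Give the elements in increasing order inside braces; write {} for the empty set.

{1, 2, 5, 14, 16}

A Δ B = {1, 2, 3, 5, 10, 11, 12, 13, 14, 15, 16}
B' = {1, 2, 3, 4, 5, 6, 7, 8, 9, 14, 16}
D ∪ C = {1, 2, 5, 7, 9, 10, 11, 12, 13, 14, 15}
B' Δ (D ∪ C) = {3, 4, 6, 8, 10, 11, 12, 13, 15, 16}
E \ B = {5, 7, 8, 16}
(B' Δ (D ∪ C)) \ (E \ B) = {3, 4, 6, 10, 11, 12, 13, 15}
(A Δ B) \ ((B' Δ (D ∪ C)) \ (E \ B)) = {1, 2, 5, 14, 16}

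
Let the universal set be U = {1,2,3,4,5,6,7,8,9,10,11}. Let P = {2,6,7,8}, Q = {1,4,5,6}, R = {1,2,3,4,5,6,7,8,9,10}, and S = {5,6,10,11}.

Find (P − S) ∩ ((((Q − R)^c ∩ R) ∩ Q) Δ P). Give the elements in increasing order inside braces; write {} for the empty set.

{2,7,8}

P − S = {2,7,8}
Q − R = {}
(Q − R)^c = {1,2,3,4,5,6,7,8,9,10,11}
(Q − R)^c ∩ R = {1,2,3,4,5,6,7,8,9,10}
((Q − R)^c ∩ R) ∩ Q = {1,4,5,6}
(((Q − R)^c ∩ R) ∩ Q) Δ P = {1,2,4,5,7,8}
(P − S) ∩ ((((Q − R)^c ∩ R) ∩ Q) Δ P) = {2,7,8}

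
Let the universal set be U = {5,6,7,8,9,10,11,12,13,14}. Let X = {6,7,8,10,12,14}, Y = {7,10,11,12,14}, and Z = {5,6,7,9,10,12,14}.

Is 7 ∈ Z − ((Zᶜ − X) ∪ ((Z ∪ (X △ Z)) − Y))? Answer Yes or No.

7 ∈ Z, so 7 ∉ Zᶜ
7 ∉ Zᶜ and 7 ∈ X, so 7 ∉ Zᶜ − X
7 ∈ X and 7 ∈ Z, so 7 ∉ X △ Z
7 ∈ Z and 7 ∉ (X △ Z), so 7 ∈ Z ∪ (X △ Z)
7 ∈ (Z ∪ (X △ Z)) and 7 ∈ Y, so 7 ∉ (Z ∪ (X △ Z)) − Y
7 ∉ (Zᶜ − X) and 7 ∉ ((Z ∪ (X △ Z)) − Y), so 7 ∉ (Zᶜ − X) ∪ ((Z ∪ (X △ Z)) − Y)
7 ∈ Z and 7 ∉ ((Zᶜ − X) ∪ ((Z ∪ (X △ Z)) − Y)), so 7 ∈ Z − ((Zᶜ − X) ∪ ((Z ∪ (X △ Z)) − Y))

Yes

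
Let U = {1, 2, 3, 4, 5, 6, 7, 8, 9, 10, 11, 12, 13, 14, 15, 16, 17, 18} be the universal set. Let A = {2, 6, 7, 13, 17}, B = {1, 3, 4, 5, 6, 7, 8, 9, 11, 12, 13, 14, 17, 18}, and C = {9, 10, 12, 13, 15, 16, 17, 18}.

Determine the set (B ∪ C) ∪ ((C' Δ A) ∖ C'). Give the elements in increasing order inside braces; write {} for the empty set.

{1, 3, 4, 5, 6, 7, 8, 9, 10, 11, 12, 13, 14, 15, 16, 17, 18}

B ∪ C = {1, 3, 4, 5, 6, 7, 8, 9, 10, 11, 12, 13, 14, 15, 16, 17, 18}
C' = {1, 2, 3, 4, 5, 6, 7, 8, 11, 14}
C' Δ A = {1, 3, 4, 5, 8, 11, 13, 14, 17}
(C' Δ A) ∖ C' = {13, 17}
(B ∪ C) ∪ ((C' Δ A) ∖ C') = {1, 3, 4, 5, 6, 7, 8, 9, 10, 11, 12, 13, 14, 15, 16, 17, 18}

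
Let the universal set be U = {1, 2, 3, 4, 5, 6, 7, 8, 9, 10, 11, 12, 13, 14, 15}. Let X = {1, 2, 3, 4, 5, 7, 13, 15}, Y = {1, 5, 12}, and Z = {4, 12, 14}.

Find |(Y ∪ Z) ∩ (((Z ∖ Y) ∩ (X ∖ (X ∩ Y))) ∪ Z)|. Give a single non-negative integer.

3

Y ∪ Z = {1, 4, 5, 12, 14}
Z ∖ Y = {4, 14}
X ∩ Y = {1, 5}
X ∖ (X ∩ Y) = {2, 3, 4, 7, 13, 15}
(Z ∖ Y) ∩ (X ∖ (X ∩ Y)) = {4}
((Z ∖ Y) ∩ (X ∖ (X ∩ Y))) ∪ Z = {4, 12, 14}
(Y ∪ Z) ∩ (((Z ∖ Y) ∩ (X ∖ (X ∩ Y))) ∪ Z) = {4, 12, 14}
|(Y ∪ Z) ∩ (((Z ∖ Y) ∩ (X ∖ (X ∩ Y))) ∪ Z)| = 3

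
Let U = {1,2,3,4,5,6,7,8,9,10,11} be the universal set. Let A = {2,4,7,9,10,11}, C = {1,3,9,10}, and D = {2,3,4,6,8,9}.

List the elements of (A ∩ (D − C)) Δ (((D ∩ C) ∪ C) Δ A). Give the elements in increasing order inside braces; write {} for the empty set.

{1,3,7,11}

D − C = {2,4,6,8}
A ∩ (D − C) = {2,4}
D ∩ C = {3,9}
(D ∩ C) ∪ C = {1,3,9,10}
((D ∩ C) ∪ C) Δ A = {1,2,3,4,7,11}
(A ∩ (D − C)) Δ (((D ∩ C) ∪ C) Δ A) = {1,3,7,11}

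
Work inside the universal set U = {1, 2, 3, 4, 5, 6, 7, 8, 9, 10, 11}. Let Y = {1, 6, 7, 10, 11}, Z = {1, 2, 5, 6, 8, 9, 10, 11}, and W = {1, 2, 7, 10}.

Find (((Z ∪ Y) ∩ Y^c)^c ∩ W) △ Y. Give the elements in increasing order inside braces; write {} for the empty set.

{6, 11}

Z ∪ Y = {1, 2, 5, 6, 7, 8, 9, 10, 11}
Y^c = {2, 3, 4, 5, 8, 9}
(Z ∪ Y) ∩ Y^c = {2, 5, 8, 9}
((Z ∪ Y) ∩ Y^c)^c = {1, 3, 4, 6, 7, 10, 11}
((Z ∪ Y) ∩ Y^c)^c ∩ W = {1, 7, 10}
(((Z ∪ Y) ∩ Y^c)^c ∩ W) △ Y = {6, 11}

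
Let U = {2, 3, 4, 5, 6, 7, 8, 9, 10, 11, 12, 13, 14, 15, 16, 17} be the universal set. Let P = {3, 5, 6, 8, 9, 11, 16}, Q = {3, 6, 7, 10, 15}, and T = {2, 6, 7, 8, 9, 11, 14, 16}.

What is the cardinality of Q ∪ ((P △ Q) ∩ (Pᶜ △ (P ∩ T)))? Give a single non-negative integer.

9

P △ Q = {5, 7, 8, 9, 10, 11, 15, 16}
Pᶜ = {2, 4, 7, 10, 12, 13, 14, 15, 17}
P ∩ T = {6, 8, 9, 11, 16}
Pᶜ △ (P ∩ T) = {2, 4, 6, 7, 8, 9, 10, 11, 12, 13, 14, 15, 16, 17}
(P △ Q) ∩ (Pᶜ △ (P ∩ T)) = {7, 8, 9, 10, 11, 15, 16}
Q ∪ ((P △ Q) ∩ (Pᶜ △ (P ∩ T))) = {3, 6, 7, 8, 9, 10, 11, 15, 16}
|Q ∪ ((P △ Q) ∩ (Pᶜ △ (P ∩ T)))| = 9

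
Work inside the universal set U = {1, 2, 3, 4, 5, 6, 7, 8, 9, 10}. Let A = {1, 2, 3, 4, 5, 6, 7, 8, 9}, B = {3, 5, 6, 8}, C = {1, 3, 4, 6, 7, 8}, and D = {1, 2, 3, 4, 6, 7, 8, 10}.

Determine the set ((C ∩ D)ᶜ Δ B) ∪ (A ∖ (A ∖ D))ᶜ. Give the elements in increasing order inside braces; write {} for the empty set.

C ∩ D = {1, 3, 4, 6, 7, 8}
(C ∩ D)ᶜ = {2, 5, 9, 10}
(C ∩ D)ᶜ Δ B = {2, 3, 6, 8, 9, 10}
A ∖ D = {5, 9}
A ∖ (A ∖ D) = {1, 2, 3, 4, 6, 7, 8}
(A ∖ (A ∖ D))ᶜ = {5, 9, 10}
((C ∩ D)ᶜ Δ B) ∪ (A ∖ (A ∖ D))ᶜ = {2, 3, 5, 6, 8, 9, 10}

{2, 3, 5, 6, 8, 9, 10}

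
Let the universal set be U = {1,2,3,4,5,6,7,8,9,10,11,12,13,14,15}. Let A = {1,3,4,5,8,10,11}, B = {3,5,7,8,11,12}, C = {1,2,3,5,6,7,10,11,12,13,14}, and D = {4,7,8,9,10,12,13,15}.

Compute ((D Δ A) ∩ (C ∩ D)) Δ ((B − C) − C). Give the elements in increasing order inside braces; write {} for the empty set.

D Δ A = {1,3,5,7,9,11,12,13,15}
C ∩ D = {7,10,12,13}
(D Δ A) ∩ (C ∩ D) = {7,12,13}
B − C = {8}
(B − C) − C = {8}
((D Δ A) ∩ (C ∩ D)) Δ ((B − C) − C) = {7,8,12,13}

{7,8,12,13}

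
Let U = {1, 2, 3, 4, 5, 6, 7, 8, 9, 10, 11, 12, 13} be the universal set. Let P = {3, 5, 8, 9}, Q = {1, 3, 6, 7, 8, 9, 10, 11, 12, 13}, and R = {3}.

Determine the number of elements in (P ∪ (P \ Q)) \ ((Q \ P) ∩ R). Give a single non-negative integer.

P \ Q = {5}
P ∪ (P \ Q) = {3, 5, 8, 9}
Q \ P = {1, 6, 7, 10, 11, 12, 13}
(Q \ P) ∩ R = {}
(P ∪ (P \ Q)) \ ((Q \ P) ∩ R) = {3, 5, 8, 9}
|(P ∪ (P \ Q)) \ ((Q \ P) ∩ R)| = 4

4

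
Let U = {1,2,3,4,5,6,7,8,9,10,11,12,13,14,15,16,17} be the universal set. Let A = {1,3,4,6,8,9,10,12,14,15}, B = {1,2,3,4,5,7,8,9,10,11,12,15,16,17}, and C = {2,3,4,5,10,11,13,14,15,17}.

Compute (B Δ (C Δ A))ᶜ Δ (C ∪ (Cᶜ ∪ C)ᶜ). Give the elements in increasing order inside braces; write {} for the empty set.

C Δ A = {1,2,5,6,8,9,11,12,13,17}
B Δ (C Δ A) = {3,4,6,7,10,13,15,16}
(B Δ (C Δ A))ᶜ = {1,2,5,8,9,11,12,14,17}
Cᶜ = {1,6,7,8,9,12,16}
Cᶜ ∪ C = {1,2,3,4,5,6,7,8,9,10,11,12,13,14,15,16,17}
(Cᶜ ∪ C)ᶜ = {}
C ∪ (Cᶜ ∪ C)ᶜ = {2,3,4,5,10,11,13,14,15,17}
(B Δ (C Δ A))ᶜ Δ (C ∪ (Cᶜ ∪ C)ᶜ) = {1,3,4,8,9,10,12,13,15}

{1,3,4,8,9,10,12,13,15}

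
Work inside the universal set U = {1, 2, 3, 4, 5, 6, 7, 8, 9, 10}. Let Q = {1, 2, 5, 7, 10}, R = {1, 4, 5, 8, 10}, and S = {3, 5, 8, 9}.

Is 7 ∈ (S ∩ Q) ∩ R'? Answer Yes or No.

No

7 ∉ S and 7 ∈ Q, so 7 ∉ S ∩ Q
7 ∉ R, so 7 ∈ R'
7 ∉ (S ∩ Q) and 7 ∈ R', so 7 ∉ (S ∩ Q) ∩ R'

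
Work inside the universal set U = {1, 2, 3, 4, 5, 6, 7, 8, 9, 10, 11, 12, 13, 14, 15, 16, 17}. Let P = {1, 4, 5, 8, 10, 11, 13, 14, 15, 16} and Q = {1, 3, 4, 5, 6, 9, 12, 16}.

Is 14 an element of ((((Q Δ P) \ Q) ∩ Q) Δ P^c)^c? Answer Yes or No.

14 ∉ Q and 14 ∈ P, so 14 ∈ Q Δ P
14 ∈ (Q Δ P) and 14 ∉ Q, so 14 ∈ (Q Δ P) \ Q
14 ∈ ((Q Δ P) \ Q) and 14 ∉ Q, so 14 ∉ ((Q Δ P) \ Q) ∩ Q
14 ∈ P, so 14 ∉ P^c
14 ∉ (((Q Δ P) \ Q) ∩ Q) and 14 ∉ P^c, so 14 ∉ (((Q Δ P) \ Q) ∩ Q) Δ P^c
14 ∈ ((((Q Δ P) \ Q) ∩ Q) Δ P^c)^c since 14 ∉ ((((Q Δ P) \ Q) ∩ Q) Δ P^c)

Yes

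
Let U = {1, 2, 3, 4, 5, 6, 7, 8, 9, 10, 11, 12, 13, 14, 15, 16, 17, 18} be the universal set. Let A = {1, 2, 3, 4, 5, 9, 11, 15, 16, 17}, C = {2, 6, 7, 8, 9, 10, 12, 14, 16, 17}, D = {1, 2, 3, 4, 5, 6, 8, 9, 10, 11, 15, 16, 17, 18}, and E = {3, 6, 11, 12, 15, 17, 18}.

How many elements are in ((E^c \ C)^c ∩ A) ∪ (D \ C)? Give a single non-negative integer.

E^c = {1, 2, 4, 5, 7, 8, 9, 10, 13, 14, 16}
E^c \ C = {1, 4, 5, 13}
(E^c \ C)^c = {2, 3, 6, 7, 8, 9, 10, 11, 12, 14, 15, 16, 17, 18}
(E^c \ C)^c ∩ A = {2, 3, 9, 11, 15, 16, 17}
D \ C = {1, 3, 4, 5, 11, 15, 18}
((E^c \ C)^c ∩ A) ∪ (D \ C) = {1, 2, 3, 4, 5, 9, 11, 15, 16, 17, 18}
|((E^c \ C)^c ∩ A) ∪ (D \ C)| = 11

11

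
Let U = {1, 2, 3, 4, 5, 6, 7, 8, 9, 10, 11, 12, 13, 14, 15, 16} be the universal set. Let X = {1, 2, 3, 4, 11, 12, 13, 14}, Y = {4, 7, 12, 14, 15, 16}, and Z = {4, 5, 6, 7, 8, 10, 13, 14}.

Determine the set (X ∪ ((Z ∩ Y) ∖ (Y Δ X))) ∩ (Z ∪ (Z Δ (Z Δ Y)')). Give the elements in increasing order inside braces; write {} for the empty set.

Z ∩ Y = {4, 7, 14}
Y Δ X = {1, 2, 3, 7, 11, 13, 15, 16}
(Z ∩ Y) ∖ (Y Δ X) = {4, 14}
X ∪ ((Z ∩ Y) ∖ (Y Δ X)) = {1, 2, 3, 4, 11, 12, 13, 14}
Z Δ Y = {5, 6, 8, 10, 12, 13, 15, 16}
(Z Δ Y)' = {1, 2, 3, 4, 7, 9, 11, 14}
Z Δ (Z Δ Y)' = {1, 2, 3, 5, 6, 8, 9, 10, 11, 13}
Z ∪ (Z Δ (Z Δ Y)') = {1, 2, 3, 4, 5, 6, 7, 8, 9, 10, 11, 13, 14}
(X ∪ ((Z ∩ Y) ∖ (Y Δ X))) ∩ (Z ∪ (Z Δ (Z Δ Y)')) = {1, 2, 3, 4, 11, 13, 14}

{1, 2, 3, 4, 11, 13, 14}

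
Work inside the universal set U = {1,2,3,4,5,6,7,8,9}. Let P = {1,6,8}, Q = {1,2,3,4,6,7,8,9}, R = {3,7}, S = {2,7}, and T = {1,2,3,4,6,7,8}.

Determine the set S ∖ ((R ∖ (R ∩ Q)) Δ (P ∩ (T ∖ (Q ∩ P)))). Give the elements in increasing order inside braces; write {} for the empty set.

R ∩ Q = {3,7}
R ∖ (R ∩ Q) = {}
Q ∩ P = {1,6,8}
T ∖ (Q ∩ P) = {2,3,4,7}
P ∩ (T ∖ (Q ∩ P)) = {}
(R ∖ (R ∩ Q)) Δ (P ∩ (T ∖ (Q ∩ P))) = {}
S ∖ ((R ∖ (R ∩ Q)) Δ (P ∩ (T ∖ (Q ∩ P)))) = {2,7}

{2,7}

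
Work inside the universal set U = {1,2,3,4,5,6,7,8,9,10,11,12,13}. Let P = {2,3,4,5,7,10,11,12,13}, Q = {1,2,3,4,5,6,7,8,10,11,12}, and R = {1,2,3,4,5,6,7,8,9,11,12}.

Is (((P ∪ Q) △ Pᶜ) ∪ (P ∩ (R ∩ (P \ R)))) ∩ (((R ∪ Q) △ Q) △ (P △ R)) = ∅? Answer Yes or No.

No

P ∪ Q = {1,2,3,4,5,6,7,8,10,11,12,13}
Pᶜ = {1,6,8,9}
(P ∪ Q) △ Pᶜ = {2,3,4,5,7,9,10,11,12,13}
P \ R = {10,13}
R ∩ (P \ R) = {}
P ∩ (R ∩ (P \ R)) = {}
((P ∪ Q) △ Pᶜ) ∪ (P ∩ (R ∩ (P \ R))) = {2,3,4,5,7,9,10,11,12,13}
R ∪ Q = {1,2,3,4,5,6,7,8,9,10,11,12}
(R ∪ Q) △ Q = {9}
P △ R = {1,6,8,9,10,13}
((R ∪ Q) △ Q) △ (P △ R) = {1,6,8,10,13}
10 lies in both, so they are not disjoint.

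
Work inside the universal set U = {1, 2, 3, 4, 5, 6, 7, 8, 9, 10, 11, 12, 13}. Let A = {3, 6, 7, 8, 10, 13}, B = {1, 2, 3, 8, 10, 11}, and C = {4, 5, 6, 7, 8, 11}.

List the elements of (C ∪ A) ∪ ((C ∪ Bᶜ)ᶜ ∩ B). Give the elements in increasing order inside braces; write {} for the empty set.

C ∪ A = {3, 4, 5, 6, 7, 8, 10, 11, 13}
Bᶜ = {4, 5, 6, 7, 9, 12, 13}
C ∪ Bᶜ = {4, 5, 6, 7, 8, 9, 11, 12, 13}
(C ∪ Bᶜ)ᶜ = {1, 2, 3, 10}
(C ∪ Bᶜ)ᶜ ∩ B = {1, 2, 3, 10}
(C ∪ A) ∪ ((C ∪ Bᶜ)ᶜ ∩ B) = {1, 2, 3, 4, 5, 6, 7, 8, 10, 11, 13}

{1, 2, 3, 4, 5, 6, 7, 8, 10, 11, 13}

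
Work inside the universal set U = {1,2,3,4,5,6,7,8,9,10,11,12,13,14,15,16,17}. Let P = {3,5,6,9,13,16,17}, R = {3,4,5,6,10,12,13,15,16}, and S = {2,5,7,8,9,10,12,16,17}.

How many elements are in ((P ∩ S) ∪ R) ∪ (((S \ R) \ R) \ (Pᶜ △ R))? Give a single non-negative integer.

P ∩ S = {5,9,16,17}
(P ∩ S) ∪ R = {3,4,5,6,9,10,12,13,15,16,17}
S \ R = {2,7,8,9,17}
(S \ R) \ R = {2,7,8,9,17}
Pᶜ = {1,2,4,7,8,10,11,12,14,15}
Pᶜ △ R = {1,2,3,5,6,7,8,11,13,14,16}
((S \ R) \ R) \ (Pᶜ △ R) = {9,17}
((P ∩ S) ∪ R) ∪ (((S \ R) \ R) \ (Pᶜ △ R)) = {3,4,5,6,9,10,12,13,15,16,17}
|((P ∩ S) ∪ R) ∪ (((S \ R) \ R) \ (Pᶜ △ R))| = 11

11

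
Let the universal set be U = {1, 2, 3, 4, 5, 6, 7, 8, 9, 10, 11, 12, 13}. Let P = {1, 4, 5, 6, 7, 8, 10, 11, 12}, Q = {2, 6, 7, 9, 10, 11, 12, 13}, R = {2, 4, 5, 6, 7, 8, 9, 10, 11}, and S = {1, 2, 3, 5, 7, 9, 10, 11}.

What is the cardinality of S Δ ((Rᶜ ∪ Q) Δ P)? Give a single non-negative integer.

Rᶜ = {1, 3, 12, 13}
Rᶜ ∪ Q = {1, 2, 3, 6, 7, 9, 10, 11, 12, 13}
(Rᶜ ∪ Q) Δ P = {2, 3, 4, 5, 8, 9, 13}
S Δ ((Rᶜ ∪ Q) Δ P) = {1, 4, 7, 8, 10, 11, 13}
|S Δ ((Rᶜ ∪ Q) Δ P)| = 7

7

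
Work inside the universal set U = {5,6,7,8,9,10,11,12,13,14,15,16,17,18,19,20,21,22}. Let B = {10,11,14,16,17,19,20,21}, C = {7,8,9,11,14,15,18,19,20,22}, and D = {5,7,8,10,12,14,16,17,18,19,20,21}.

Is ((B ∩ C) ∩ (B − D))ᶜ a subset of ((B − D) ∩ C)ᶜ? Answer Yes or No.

B ∩ C = {11,14,19,20}
B − D = {11}
(B ∩ C) ∩ (B − D) = {11}
((B ∩ C) ∩ (B − D))ᶜ = {5,6,7,8,9,10,12,13,14,15,16,17,18,19,20,21,22}
(B − D) ∩ C = {11}
((B − D) ∩ C)ᶜ = {5,6,7,8,9,10,12,13,14,15,16,17,18,19,20,21,22}
Every element of {5,6,7,8,9,10,12,13,14,15,16,17,18,19,20,21,22} is in {5,6,7,8,9,10,12,13,14,15,16,17,18,19,20,21,22}, so ((B ∩ C) ∩ (B − D))ᶜ ⊆ ((B − D) ∩ C)ᶜ.

Yes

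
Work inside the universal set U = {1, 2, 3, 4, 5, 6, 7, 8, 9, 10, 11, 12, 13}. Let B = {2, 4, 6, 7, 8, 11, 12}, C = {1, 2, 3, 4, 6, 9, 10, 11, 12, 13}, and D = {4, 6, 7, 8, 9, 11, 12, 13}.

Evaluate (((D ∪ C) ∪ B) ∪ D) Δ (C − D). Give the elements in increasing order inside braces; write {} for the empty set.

D ∪ C = {1, 2, 3, 4, 6, 7, 8, 9, 10, 11, 12, 13}
(D ∪ C) ∪ B = {1, 2, 3, 4, 6, 7, 8, 9, 10, 11, 12, 13}
((D ∪ C) ∪ B) ∪ D = {1, 2, 3, 4, 6, 7, 8, 9, 10, 11, 12, 13}
C − D = {1, 2, 3, 10}
(((D ∪ C) ∪ B) ∪ D) Δ (C − D) = {4, 6, 7, 8, 9, 11, 12, 13}

{4, 6, 7, 8, 9, 11, 12, 13}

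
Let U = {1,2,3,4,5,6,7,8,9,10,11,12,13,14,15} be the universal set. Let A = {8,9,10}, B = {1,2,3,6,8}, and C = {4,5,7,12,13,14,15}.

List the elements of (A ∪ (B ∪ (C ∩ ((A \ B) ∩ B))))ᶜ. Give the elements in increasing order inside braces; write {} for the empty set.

A \ B = {9,10}
(A \ B) ∩ B = {}
C ∩ ((A \ B) ∩ B) = {}
B ∪ (C ∩ ((A \ B) ∩ B)) = {1,2,3,6,8}
A ∪ (B ∪ (C ∩ ((A \ B) ∩ B))) = {1,2,3,6,8,9,10}
(A ∪ (B ∪ (C ∩ ((A \ B) ∩ B))))ᶜ = {4,5,7,11,12,13,14,15}

{4,5,7,11,12,13,14,15}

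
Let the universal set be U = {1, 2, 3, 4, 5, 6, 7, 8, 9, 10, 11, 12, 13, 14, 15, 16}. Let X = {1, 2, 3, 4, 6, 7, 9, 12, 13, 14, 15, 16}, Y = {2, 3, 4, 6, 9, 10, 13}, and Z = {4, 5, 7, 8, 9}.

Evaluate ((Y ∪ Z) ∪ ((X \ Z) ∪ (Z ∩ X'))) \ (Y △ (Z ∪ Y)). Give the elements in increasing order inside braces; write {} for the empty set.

{1, 2, 3, 4, 6, 9, 10, 12, 13, 14, 15, 16}

Y ∪ Z = {2, 3, 4, 5, 6, 7, 8, 9, 10, 13}
X \ Z = {1, 2, 3, 6, 12, 13, 14, 15, 16}
X' = {5, 8, 10, 11}
Z ∩ X' = {5, 8}
(X \ Z) ∪ (Z ∩ X') = {1, 2, 3, 5, 6, 8, 12, 13, 14, 15, 16}
(Y ∪ Z) ∪ ((X \ Z) ∪ (Z ∩ X')) = {1, 2, 3, 4, 5, 6, 7, 8, 9, 10, 12, 13, 14, 15, 16}
Z ∪ Y = {2, 3, 4, 5, 6, 7, 8, 9, 10, 13}
Y △ (Z ∪ Y) = {5, 7, 8}
((Y ∪ Z) ∪ ((X \ Z) ∪ (Z ∩ X'))) \ (Y △ (Z ∪ Y)) = {1, 2, 3, 4, 6, 9, 10, 12, 13, 14, 15, 16}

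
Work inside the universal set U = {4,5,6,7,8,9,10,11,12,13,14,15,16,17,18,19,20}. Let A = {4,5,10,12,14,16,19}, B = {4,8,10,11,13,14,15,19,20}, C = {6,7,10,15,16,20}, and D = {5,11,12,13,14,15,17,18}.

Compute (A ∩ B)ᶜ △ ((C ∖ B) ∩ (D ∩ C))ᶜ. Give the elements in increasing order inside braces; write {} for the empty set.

A ∩ B = {4,10,14,19}
(A ∩ B)ᶜ = {5,6,7,8,9,11,12,13,15,16,17,18,20}
C ∖ B = {6,7,16}
D ∩ C = {15}
(C ∖ B) ∩ (D ∩ C) = {}
((C ∖ B) ∩ (D ∩ C))ᶜ = {4,5,6,7,8,9,10,11,12,13,14,15,16,17,18,19,20}
(A ∩ B)ᶜ △ ((C ∖ B) ∩ (D ∩ C))ᶜ = {4,10,14,19}

{4,10,14,19}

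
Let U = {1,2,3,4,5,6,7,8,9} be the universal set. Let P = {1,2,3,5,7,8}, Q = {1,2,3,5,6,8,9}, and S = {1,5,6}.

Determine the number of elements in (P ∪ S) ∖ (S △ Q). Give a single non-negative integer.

4

P ∪ S = {1,2,3,5,6,7,8}
S △ Q = {2,3,8,9}
(P ∪ S) ∖ (S △ Q) = {1,5,6,7}
|(P ∪ S) ∖ (S △ Q)| = 4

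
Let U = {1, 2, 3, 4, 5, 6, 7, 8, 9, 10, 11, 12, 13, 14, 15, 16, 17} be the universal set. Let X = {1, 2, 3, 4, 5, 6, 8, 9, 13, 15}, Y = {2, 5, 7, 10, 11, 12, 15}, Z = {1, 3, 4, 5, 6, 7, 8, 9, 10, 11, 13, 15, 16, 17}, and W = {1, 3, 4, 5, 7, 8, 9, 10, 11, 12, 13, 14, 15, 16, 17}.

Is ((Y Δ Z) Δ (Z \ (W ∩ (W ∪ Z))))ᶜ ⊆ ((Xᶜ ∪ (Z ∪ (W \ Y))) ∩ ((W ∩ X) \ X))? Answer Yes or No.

No

Y Δ Z = {1, 2, 3, 4, 6, 8, 9, 12, 13, 16, 17}
W ∪ Z = {1, 3, 4, 5, 6, 7, 8, 9, 10, 11, 12, 13, 14, 15, 16, 17}
W ∩ (W ∪ Z) = {1, 3, 4, 5, 7, 8, 9, 10, 11, 12, 13, 14, 15, 16, 17}
Z \ (W ∩ (W ∪ Z)) = {6}
(Y Δ Z) Δ (Z \ (W ∩ (W ∪ Z))) = {1, 2, 3, 4, 8, 9, 12, 13, 16, 17}
((Y Δ Z) Δ (Z \ (W ∩ (W ∪ Z))))ᶜ = {5, 6, 7, 10, 11, 14, 15}
Xᶜ = {7, 10, 11, 12, 14, 16, 17}
W \ Y = {1, 3, 4, 8, 9, 13, 14, 16, 17}
Z ∪ (W \ Y) = {1, 3, 4, 5, 6, 7, 8, 9, 10, 11, 13, 14, 15, 16, 17}
Xᶜ ∪ (Z ∪ (W \ Y)) = {1, 3, 4, 5, 6, 7, 8, 9, 10, 11, 12, 13, 14, 15, 16, 17}
W ∩ X = {1, 3, 4, 5, 8, 9, 13, 15}
(W ∩ X) \ X = {}
(Xᶜ ∪ (Z ∪ (W \ Y))) ∩ ((W ∩ X) \ X) = {}
5 ∈ ((Y Δ Z) Δ (Z \ (W ∩ (W ∪ Z))))ᶜ but 5 ∉ (Xᶜ ∪ (Z ∪ (W \ Y))) ∩ ((W ∩ X) \ X), so the inclusion fails.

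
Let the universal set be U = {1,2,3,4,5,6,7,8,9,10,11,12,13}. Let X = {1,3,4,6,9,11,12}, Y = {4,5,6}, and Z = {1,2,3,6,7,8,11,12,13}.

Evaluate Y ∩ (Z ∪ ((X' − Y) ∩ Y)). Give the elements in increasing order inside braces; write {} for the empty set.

{6}

X' = {2,5,7,8,10,13}
X' − Y = {2,7,8,10,13}
(X' − Y) ∩ Y = {}
Z ∪ ((X' − Y) ∩ Y) = {1,2,3,6,7,8,11,12,13}
Y ∩ (Z ∪ ((X' − Y) ∩ Y)) = {6}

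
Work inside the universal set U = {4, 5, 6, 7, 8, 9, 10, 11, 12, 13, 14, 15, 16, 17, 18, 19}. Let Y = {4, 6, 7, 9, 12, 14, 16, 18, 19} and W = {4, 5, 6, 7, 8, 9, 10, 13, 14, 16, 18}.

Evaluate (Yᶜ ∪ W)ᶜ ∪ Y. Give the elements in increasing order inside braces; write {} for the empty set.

{4, 6, 7, 9, 12, 14, 16, 18, 19}

Yᶜ = {5, 8, 10, 11, 13, 15, 17}
Yᶜ ∪ W = {4, 5, 6, 7, 8, 9, 10, 11, 13, 14, 15, 16, 17, 18}
(Yᶜ ∪ W)ᶜ = {12, 19}
(Yᶜ ∪ W)ᶜ ∪ Y = {4, 6, 7, 9, 12, 14, 16, 18, 19}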